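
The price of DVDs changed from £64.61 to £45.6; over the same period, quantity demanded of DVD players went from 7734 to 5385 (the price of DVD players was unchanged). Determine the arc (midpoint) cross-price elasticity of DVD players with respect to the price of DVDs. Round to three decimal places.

ΔQ_A = 5385 − 7734 = -2349; ΔP_B = 45.6 − 64.61 = -19.01.
Midpoints: Q̄_A = 6559.5, P̄_B = 55.11.
ε = (ΔQ_A/Q̄_A)/(ΔP_B/P̄_B) = (-2349/6559.5)/(-19.01/55.11) ≈ 1.038.
ε > 0: DVD players and DVDs are substitutes.

1.038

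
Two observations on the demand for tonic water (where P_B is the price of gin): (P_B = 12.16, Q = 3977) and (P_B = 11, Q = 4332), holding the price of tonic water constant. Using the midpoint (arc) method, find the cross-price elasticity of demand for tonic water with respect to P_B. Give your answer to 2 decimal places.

-0.85

ΔQ_A = 4332 − 3977 = 355; ΔP_B = 11 − 12.16 = -1.16.
Midpoints: Q̄_A = 4154.5, P̄_B = 11.58.
ε = (ΔQ_A/Q̄_A)/(ΔP_B/P̄_B) = (355/4154.5)/(-1.16/11.58) ≈ -0.85.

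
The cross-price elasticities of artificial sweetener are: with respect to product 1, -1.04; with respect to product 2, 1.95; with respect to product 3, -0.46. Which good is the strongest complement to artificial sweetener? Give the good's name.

product 1

Complements have ε < 0. The most negative value is -1.04 (product 1).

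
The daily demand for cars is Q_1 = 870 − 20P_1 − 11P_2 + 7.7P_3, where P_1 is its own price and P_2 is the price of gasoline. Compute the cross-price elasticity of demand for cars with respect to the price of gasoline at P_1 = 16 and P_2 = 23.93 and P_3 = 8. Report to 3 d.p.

At P_1 = 16 and P_2 = 23.93 and P_3 = 8: Q_1 = 348.37.
∂Q_1/∂P_2 = -11.
ε = (∂Q_1/∂P_2)(P_2/Q_1) = -11 × (23.93/348.37) ≈ -0.756.

-0.756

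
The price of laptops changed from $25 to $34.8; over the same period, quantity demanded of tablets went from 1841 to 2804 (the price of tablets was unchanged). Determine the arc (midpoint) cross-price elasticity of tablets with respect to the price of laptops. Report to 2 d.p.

1.27

ΔQ_A = 2804 − 1841 = 963; ΔP_B = 34.8 − 25 = 9.8.
Midpoints: Q̄_A = 2322.5, P̄_B = 29.90.
ε = (ΔQ_A/Q̄_A)/(ΔP_B/P̄_B) = (963/2322.5)/(9.8/29.90) ≈ 1.27.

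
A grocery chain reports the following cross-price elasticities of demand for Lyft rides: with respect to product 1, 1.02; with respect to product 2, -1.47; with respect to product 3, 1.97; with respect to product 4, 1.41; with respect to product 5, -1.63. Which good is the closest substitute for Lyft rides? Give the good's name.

Substitutes have ε > 0. Among the positive values, 1.97 (product 3) is largest.

product 3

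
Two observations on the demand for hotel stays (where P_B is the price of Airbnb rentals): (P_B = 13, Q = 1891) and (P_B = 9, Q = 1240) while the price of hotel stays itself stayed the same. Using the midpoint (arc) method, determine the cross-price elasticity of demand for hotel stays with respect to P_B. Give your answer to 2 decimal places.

ΔQ_A = 1240 − 1891 = -651; ΔP_B = 9 − 13 = -4.
Midpoints: Q̄_A = 1565.5, P̄_B = 11.00.
ε = (ΔQ_A/Q̄_A)/(ΔP_B/P̄_B) = (-651/1565.5)/(-4/11.00) ≈ 1.14.

1.14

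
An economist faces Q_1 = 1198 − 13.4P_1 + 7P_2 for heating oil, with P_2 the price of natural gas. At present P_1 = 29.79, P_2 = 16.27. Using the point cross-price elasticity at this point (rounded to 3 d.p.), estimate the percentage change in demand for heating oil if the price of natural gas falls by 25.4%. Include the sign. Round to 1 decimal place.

-3.2%

At P_1 = 29.79, P_2 = 16.27: Q_1 = 912.704.
∂Q_1/∂P_2 = 7.
ε = (∂Q_1/∂P_2)(P_2/Q_1) = 7.0000 × 16.27/912.704 ≈ 0.125.
%ΔQ_1 ≈ ε × %ΔP_2 = 0.125 × (-25.4%) = -3.2%.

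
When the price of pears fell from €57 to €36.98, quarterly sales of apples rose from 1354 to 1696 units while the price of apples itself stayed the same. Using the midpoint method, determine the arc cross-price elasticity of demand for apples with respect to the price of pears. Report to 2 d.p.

-0.53

ΔQ_A = 1696 − 1354 = 342; ΔP_B = 36.98 − 57 = -20.02.
Midpoints: Q̄_A = 1525.0, P̄_B = 46.99.
ε = (ΔQ_A/Q̄_A)/(ΔP_B/P̄_B) = (342/1525.0)/(-20.02/46.99) ≈ -0.53.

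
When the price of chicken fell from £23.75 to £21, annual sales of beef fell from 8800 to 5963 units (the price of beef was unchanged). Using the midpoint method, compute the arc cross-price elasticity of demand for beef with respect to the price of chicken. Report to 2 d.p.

ΔQ_A = 5963 − 8800 = -2837; ΔP_B = 21 − 23.75 = -2.75.
Midpoints: Q̄_A = 7381.5, P̄_B = 22.38.
ε = (ΔQ_A/Q̄_A)/(ΔP_B/P̄_B) = (-2837/7381.5)/(-2.75/22.38) ≈ 3.13.

3.13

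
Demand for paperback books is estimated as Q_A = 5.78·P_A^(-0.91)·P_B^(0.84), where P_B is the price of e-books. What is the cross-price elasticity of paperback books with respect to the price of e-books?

0.84

In a log-linear (constant-elasticity) demand function, the coefficient on the exponent of P_B is the cross-price elasticity.
ε = 0.84. Positive, so paperback books and e-books are substitutes.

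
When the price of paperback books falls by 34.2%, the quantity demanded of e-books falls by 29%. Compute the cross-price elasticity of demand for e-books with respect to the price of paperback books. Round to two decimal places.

ε = (%ΔQ of e-books) / (%ΔP of paperback books) = (-29%) / (-34.2%) ≈ 0.85.

0.85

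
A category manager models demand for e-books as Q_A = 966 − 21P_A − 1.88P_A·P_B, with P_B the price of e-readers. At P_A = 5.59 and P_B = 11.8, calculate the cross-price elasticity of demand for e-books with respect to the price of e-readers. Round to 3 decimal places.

-0.171

At P_A = 5.59 and P_B = 11.8: Q_A = 724.601.
∂Q_A/∂P_B = -1.88P_A = -1.88(5.59) = -10.5092.
ε = (∂Q_A/∂P_B)(P_B/Q_A) = -10.5092 × (11.8/724.601) ≈ -0.171.
ε < 0: complements.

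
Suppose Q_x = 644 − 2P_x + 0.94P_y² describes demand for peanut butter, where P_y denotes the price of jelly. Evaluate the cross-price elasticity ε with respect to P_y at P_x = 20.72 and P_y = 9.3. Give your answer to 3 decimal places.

0.238

At P_x = 20.72 and P_y = 9.3: Q_x = 683.861.
∂Q_x/∂P_y = 1.88P_y = 1.88(9.3) = 17.4840.
ε = (∂Q_x/∂P_y)(P_y/Q_x) = 17.4840 × (9.3/683.861) ≈ 0.238.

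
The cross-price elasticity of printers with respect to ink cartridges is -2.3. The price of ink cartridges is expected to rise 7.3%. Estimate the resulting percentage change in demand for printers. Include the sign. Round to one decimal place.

%ΔQ ≈ ε × %ΔP of ink cartridges = -2.3 × (7.3%) = -16.8%.
Demand for printers falls by about 16.8%.

-16.8%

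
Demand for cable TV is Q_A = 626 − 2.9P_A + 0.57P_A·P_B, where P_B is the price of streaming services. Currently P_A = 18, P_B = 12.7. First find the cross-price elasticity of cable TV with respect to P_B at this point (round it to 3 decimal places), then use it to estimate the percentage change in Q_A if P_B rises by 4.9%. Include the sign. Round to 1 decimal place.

0.9%

At P_A = 18, P_B = 12.7: Q_A = 704.102.
∂Q_A/∂P_B = 0.57P_A = 10.2600.
ε = (∂Q_A/∂P_B)(P_B/Q_A) = 10.2600 × 12.7/704.102 ≈ 0.185.
%ΔQ_A ≈ ε × %ΔP_B = 0.185 × (4.9%) = 0.9%.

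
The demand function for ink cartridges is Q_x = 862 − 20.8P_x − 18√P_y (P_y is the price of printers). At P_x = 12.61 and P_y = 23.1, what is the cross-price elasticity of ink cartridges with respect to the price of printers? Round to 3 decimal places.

At P_x = 12.61 and P_y = 23.1: Q_x = 513.200.
∂Q_x/∂P_y = -18/(2√P_y) = -18/(2√23.1) = -1.8726.
ε = (∂Q_x/∂P_y)(P_y/Q_x) = -1.8726 × (23.1/513.200) ≈ -0.084.

-0.084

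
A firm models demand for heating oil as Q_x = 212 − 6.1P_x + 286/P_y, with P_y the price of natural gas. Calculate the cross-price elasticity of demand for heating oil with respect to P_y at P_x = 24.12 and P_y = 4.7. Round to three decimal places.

-0.484

At P_x = 24.12 and P_y = 4.7: Q_x = 125.719.
∂Q_x/∂P_y = −286/P_y² = -12.9470.
ε = (∂Q_x/∂P_y)(P_y/Q_x) = -12.9470 × (4.7/125.719) ≈ -0.484.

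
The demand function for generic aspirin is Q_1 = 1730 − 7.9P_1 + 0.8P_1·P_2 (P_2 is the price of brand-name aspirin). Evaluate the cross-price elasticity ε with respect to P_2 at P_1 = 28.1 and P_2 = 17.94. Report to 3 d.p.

0.211

At P_1 = 28.1 and P_2 = 17.94: Q_1 = 1911.301.
∂Q_1/∂P_2 = 0.8P_1 = 0.8(28.1) = 22.4800.
ε = (∂Q_1/∂P_2)(P_2/Q_1) = 22.4800 × (17.94/1911.301) ≈ 0.211.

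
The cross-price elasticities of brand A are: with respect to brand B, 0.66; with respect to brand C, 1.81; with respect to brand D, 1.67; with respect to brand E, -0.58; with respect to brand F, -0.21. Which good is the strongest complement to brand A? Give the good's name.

Complements have ε < 0. The most negative value is -0.58 (brand E).

brand E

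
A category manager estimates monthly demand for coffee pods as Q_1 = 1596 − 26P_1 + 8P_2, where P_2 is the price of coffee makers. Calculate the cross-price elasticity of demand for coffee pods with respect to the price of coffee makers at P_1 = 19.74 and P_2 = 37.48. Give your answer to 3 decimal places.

At P_1 = 19.74 and P_2 = 37.48: Q_1 = 1382.6.
∂Q_1/∂P_2 = 8.
ε = (∂Q_1/∂P_2)(P_2/Q_1) = 8 × (37.48/1382.6) ≈ 0.217.

0.217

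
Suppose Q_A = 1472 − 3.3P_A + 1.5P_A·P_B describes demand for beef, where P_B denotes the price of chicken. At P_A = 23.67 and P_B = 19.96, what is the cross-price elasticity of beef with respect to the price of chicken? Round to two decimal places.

0.34

At P_A = 23.67 and P_B = 19.96: Q_A = 2102.569.
∂Q_A/∂P_B = 1.5P_A = 1.5(23.67) = 35.5050.
ε = (∂Q_A/∂P_B)(P_B/Q_A) = 35.5050 × (19.96/2102.569) ≈ 0.34.
ε > 0: substitutes.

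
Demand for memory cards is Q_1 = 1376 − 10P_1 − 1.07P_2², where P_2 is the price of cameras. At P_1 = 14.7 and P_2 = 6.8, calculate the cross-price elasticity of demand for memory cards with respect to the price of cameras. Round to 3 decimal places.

-0.084

At P_1 = 14.7 and P_2 = 6.8: Q_1 = 1179.523.
∂Q_1/∂P_2 = -2.14P_2 = -2.14(6.8) = -14.5520.
ε = (∂Q_1/∂P_2)(P_2/Q_1) = -14.5520 × (6.8/1179.523) ≈ -0.084.
ε < 0: complements.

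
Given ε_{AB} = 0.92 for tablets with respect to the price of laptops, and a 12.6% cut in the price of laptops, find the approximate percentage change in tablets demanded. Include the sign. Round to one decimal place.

-11.6%

%ΔQ ≈ ε × %ΔP of laptops = 0.92 × (-12.6%) = -11.6%.
Demand for tablets falls by about 11.6%.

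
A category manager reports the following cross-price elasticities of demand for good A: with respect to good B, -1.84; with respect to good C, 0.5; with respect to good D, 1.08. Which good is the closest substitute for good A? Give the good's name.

Substitutes have ε > 0. Among the positive values, 1.08 (good D) is largest.

good D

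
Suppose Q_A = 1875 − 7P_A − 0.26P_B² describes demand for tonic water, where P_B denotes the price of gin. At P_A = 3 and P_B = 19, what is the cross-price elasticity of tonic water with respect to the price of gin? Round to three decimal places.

At P_A = 3 and P_B = 19: Q_A = 1760.14.
∂Q_A/∂P_B = -0.52P_B = -0.52(19) = -9.8800.
ε = (∂Q_A/∂P_B)(P_B/Q_A) = -9.8800 × (19/1760.14) ≈ -0.107.
ε < 0: complements.

-0.107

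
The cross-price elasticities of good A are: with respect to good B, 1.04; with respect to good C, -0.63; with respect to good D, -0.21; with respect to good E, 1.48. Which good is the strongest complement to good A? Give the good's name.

good C

Complements have ε < 0. The most negative value is -0.63 (good C).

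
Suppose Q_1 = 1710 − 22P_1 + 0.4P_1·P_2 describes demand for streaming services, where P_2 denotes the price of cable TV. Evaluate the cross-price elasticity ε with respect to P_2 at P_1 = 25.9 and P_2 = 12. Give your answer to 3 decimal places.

At P_1 = 25.9 and P_2 = 12: Q_1 = 1264.52.
∂Q_1/∂P_2 = 0.4P_1 = 0.4(25.9) = 10.3600.
ε = (∂Q_1/∂P_2)(P_2/Q_1) = 10.3600 × (12/1264.52) ≈ 0.098.
ε > 0: substitutes.

0.098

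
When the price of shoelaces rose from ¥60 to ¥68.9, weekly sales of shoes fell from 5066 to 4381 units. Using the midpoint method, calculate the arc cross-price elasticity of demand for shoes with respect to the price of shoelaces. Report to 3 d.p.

-1.050

ΔQ_A = 4381 − 5066 = -685; ΔP_B = 68.9 − 60 = 8.9.
Midpoints: Q̄_A = 4723.5, P̄_B = 64.45.
ε = (ΔQ_A/Q̄_A)/(ΔP_B/P̄_B) = (-685/4723.5)/(8.9/64.45) ≈ -1.050.
ε < 0: shoes and shoelaces are complements.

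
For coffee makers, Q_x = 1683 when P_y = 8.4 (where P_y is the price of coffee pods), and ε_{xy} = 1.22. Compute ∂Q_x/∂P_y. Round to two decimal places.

ε = (∂Q_x/∂P_y)·(P_y/Q_x) ⇒ ∂Q_x/∂P_y = ε·Q_x/P_y = 1.22 × 1683/8.4 ≈ 244.44.

244.44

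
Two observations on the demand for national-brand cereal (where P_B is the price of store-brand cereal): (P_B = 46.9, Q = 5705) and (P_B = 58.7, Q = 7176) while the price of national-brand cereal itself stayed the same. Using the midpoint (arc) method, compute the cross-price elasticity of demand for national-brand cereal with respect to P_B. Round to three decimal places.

ΔQ_A = 7176 − 5705 = 1471; ΔP_B = 58.7 − 46.9 = 11.8.
Midpoints: Q̄_A = 6440.5, P̄_B = 52.80.
ε = (ΔQ_A/Q̄_A)/(ΔP_B/P̄_B) = (1471/6440.5)/(11.8/52.80) ≈ 1.022.
ε > 0: national-brand cereal and store-brand cereal are substitutes.

1.022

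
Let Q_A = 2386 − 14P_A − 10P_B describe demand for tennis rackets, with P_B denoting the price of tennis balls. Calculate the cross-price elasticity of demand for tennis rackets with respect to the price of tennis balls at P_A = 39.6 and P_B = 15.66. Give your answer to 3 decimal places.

At P_A = 39.6 and P_B = 15.66: Q_A = 1675.
∂Q_A/∂P_B = -10.
ε = (∂Q_A/∂P_B)(P_B/Q_A) = -10 × (15.66/1675) ≈ -0.093.

-0.093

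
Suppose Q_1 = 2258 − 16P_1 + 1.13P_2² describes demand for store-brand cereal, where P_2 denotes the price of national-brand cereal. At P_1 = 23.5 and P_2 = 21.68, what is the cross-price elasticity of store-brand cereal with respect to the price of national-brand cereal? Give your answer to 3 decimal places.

At P_1 = 23.5 and P_2 = 21.68: Q_1 = 2413.125.
∂Q_1/∂P_2 = 2.26P_2 = 2.26(21.68) = 48.9968.
ε = (∂Q_1/∂P_2)(P_2/Q_1) = 48.9968 × (21.68/2413.125) ≈ 0.440.
ε > 0: substitutes.

0.440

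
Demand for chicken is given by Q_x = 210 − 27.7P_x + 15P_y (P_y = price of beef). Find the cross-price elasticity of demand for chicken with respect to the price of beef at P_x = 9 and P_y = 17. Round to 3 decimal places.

1.182

At P_x = 9 and P_y = 17: Q_x = 215.7.
∂Q_x/∂P_y = 15.
ε = (∂Q_x/∂P_y)(P_y/Q_x) = 15 × (17/215.7) ≈ 1.182.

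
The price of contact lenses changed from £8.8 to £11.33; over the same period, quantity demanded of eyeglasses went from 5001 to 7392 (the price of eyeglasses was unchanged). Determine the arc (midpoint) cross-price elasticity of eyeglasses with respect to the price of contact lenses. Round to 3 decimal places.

ΔQ_A = 7392 − 5001 = 2391; ΔP_B = 11.33 − 8.8 = 2.53.
Midpoints: Q̄_A = 6196.5, P̄_B = 10.07.
ε = (ΔQ_A/Q̄_A)/(ΔP_B/P̄_B) = (2391/6196.5)/(2.53/10.07) ≈ 1.535.
ε > 0: eyeglasses and contact lenses are substitutes.

1.535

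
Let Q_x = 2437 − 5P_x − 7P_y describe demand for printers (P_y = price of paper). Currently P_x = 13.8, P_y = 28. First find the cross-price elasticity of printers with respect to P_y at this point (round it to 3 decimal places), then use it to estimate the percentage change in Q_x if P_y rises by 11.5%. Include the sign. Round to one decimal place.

At P_x = 13.8, P_y = 28: Q_x = 2172.
∂Q_x/∂P_y = -7.
ε = (∂Q_x/∂P_y)(P_y/Q_x) = -7.0000 × 28/2172 ≈ -0.090.
%ΔQ_x ≈ ε × %ΔP_y = -0.090 × (11.5%) = -1.0%.

-1.0%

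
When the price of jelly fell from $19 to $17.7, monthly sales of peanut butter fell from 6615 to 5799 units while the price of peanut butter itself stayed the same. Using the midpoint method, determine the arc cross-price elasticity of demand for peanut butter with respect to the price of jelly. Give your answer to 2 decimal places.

1.86

ΔQ_A = 5799 − 6615 = -816; ΔP_B = 17.7 − 19 = -1.3.
Midpoints: Q̄_A = 6207.0, P̄_B = 18.35.
ε = (ΔQ_A/Q̄_A)/(ΔP_B/P̄_B) = (-816/6207.0)/(-1.3/18.35) ≈ 1.86.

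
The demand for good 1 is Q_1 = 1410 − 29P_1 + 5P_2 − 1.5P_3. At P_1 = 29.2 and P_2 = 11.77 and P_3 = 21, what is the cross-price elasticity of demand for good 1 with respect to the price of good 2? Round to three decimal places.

0.100

At P_1 = 29.2 and P_2 = 11.77 and P_3 = 21: Q_1 = 590.55.
∂Q_1/∂P_2 = 5.
ε = (∂Q_1/∂P_2)(P_2/Q_1) = 5 × (11.77/590.55) ≈ 0.100.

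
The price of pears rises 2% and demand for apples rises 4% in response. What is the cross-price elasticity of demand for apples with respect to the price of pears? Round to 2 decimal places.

ε = (%ΔQ of apples) / (%ΔP of pears) = (4%) / (2%) ≈ 2.00.
Positive cross-price elasticity: substitutes.

2.00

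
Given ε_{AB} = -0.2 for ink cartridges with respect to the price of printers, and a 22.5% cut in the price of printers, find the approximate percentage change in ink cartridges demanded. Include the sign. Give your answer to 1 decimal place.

4.5%

%ΔQ ≈ ε × %ΔP of printers = -0.2 × (-22.5%) = 4.5%.
Demand for ink cartridges rises by about 4.5%.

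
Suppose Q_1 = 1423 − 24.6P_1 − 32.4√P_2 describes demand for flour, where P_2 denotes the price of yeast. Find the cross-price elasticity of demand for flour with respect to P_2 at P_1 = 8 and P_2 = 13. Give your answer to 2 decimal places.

-0.05

At P_1 = 8 and P_2 = 13: Q_1 = 1109.380.
∂Q_1/∂P_2 = -32.4/(2√P_2) = -32.4/(2√13) = -4.4931.
ε = (∂Q_1/∂P_2)(P_2/Q_1) = -4.4931 × (13/1109.380) ≈ -0.05.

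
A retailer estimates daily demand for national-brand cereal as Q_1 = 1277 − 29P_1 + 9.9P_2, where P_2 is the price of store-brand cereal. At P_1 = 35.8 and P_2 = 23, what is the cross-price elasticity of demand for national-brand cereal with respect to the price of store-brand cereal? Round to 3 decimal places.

0.488

At P_1 = 35.8 and P_2 = 23: Q_1 = 466.5.
∂Q_1/∂P_2 = 9.9.
ε = (∂Q_1/∂P_2)(P_2/Q_1) = 9.9 × (23/466.5) ≈ 0.488.
Since ε > 0, national-brand cereal and store-brand cereal are substitutes.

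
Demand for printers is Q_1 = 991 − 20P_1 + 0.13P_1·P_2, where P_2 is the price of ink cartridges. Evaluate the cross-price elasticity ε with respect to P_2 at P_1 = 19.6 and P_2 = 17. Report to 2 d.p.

At P_1 = 19.6 and P_2 = 17: Q_1 = 642.316.
∂Q_1/∂P_2 = 0.13P_1 = 0.13(19.6) = 2.5480.
ε = (∂Q_1/∂P_2)(P_2/Q_1) = 2.5480 × (17/642.316) ≈ 0.07.
ε > 0: substitutes.

0.07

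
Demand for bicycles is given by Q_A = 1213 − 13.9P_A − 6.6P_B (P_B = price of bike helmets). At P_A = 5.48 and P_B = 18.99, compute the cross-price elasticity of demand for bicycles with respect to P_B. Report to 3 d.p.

At P_A = 5.48 and P_B = 18.99: Q_A = 1011.494.
∂Q_A/∂P_B = -6.6.
ε = (∂Q_A/∂P_B)(P_B/Q_A) = -6.6 × (18.99/1011.494) ≈ -0.124.

-0.124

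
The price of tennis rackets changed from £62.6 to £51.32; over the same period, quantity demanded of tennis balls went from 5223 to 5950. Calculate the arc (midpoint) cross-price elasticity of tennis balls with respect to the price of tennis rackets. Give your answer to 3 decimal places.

ΔQ_A = 5950 − 5223 = 727; ΔP_B = 51.32 − 62.6 = -11.28.
Midpoints: Q̄_A = 5586.5, P̄_B = 56.96.
ε = (ΔQ_A/Q̄_A)/(ΔP_B/P̄_B) = (727/5586.5)/(-11.28/56.96) ≈ -0.657.
ε < 0: tennis balls and tennis rackets are complements.

-0.657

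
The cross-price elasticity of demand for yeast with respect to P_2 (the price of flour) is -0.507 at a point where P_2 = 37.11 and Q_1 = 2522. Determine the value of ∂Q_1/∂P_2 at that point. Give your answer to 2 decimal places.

-34.46

ε = (∂Q_1/∂P_2)·(P_2/Q_1) ⇒ ∂Q_1/∂P_2 = ε·Q_1/P_2 = -0.507 × 2522/37.11 ≈ -34.46.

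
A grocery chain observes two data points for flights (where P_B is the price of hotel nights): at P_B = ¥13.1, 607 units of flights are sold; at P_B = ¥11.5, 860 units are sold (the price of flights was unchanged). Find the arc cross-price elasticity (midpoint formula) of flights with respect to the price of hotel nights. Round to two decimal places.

-2.65

ΔQ_A = 860 − 607 = 253; ΔP_B = 11.5 − 13.1 = -1.6.
Midpoints: Q̄_A = 733.5, P̄_B = 12.30.
ε = (ΔQ_A/Q̄_A)/(ΔP_B/P̄_B) = (253/733.5)/(-1.6/12.30) ≈ -2.65.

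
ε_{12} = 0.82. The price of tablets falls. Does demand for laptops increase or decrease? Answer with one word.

ε > 0 and the price of tablets falls, so the quantity of laptops moves in the same direction: it decreases.

decrease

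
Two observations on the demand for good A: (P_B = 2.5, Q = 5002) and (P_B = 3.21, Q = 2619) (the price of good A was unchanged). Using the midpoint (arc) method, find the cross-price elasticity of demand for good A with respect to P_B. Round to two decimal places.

-2.51

ΔQ_A = 2619 − 5002 = -2383; ΔP_B = 3.21 − 2.5 = 0.71.
Midpoints: Q̄_A = 3810.5, P̄_B = 2.85.
ε = (ΔQ_A/Q̄_A)/(ΔP_B/P̄_B) = (-2383/3810.5)/(0.71/2.85) ≈ -2.51.
ε < 0: good A and good B are complements.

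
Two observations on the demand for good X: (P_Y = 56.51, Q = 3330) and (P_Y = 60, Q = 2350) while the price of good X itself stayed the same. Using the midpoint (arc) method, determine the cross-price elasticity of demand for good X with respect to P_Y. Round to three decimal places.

-5.760

ΔQ_X = 2350 − 3330 = -980; ΔP_Y = 60 − 56.51 = 3.49.
Midpoints: Q̄_X = 2840.0, P̄_Y = 58.25.
ε = (ΔQ_X/Q̄_X)/(ΔP_Y/P̄_Y) = (-980/2840.0)/(3.49/58.25) ≈ -5.760.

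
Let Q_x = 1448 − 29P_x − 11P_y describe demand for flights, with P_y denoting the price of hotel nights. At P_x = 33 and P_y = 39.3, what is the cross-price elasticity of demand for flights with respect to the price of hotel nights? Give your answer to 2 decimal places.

-7.36

At P_x = 33 and P_y = 39.3: Q_x = 58.7.
∂Q_x/∂P_y = -11.
ε = (∂Q_x/∂P_y)(P_y/Q_x) = -11 × (39.3/58.7) ≈ -7.36.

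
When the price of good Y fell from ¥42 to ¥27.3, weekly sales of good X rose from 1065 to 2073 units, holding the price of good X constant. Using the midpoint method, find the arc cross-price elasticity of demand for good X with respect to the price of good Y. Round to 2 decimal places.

ΔQ_X = 2073 − 1065 = 1008; ΔP_Y = 27.3 − 42 = -14.7.
Midpoints: Q̄_X = 1569.0, P̄_Y = 34.65.
ε = (ΔQ_X/Q̄_X)/(ΔP_Y/P̄_Y) = (1008/1569.0)/(-14.7/34.65) ≈ -1.51.

-1.51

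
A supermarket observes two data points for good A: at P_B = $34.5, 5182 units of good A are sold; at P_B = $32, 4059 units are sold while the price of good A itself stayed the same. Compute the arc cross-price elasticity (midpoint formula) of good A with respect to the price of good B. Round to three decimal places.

ΔQ_A = 4059 − 5182 = -1123; ΔP_B = 32 − 34.5 = -2.5.
Midpoints: Q̄_A = 4620.5, P̄_B = 33.25.
ε = (ΔQ_A/Q̄_A)/(ΔP_B/P̄_B) = (-1123/4620.5)/(-2.5/33.25) ≈ 3.233.

3.233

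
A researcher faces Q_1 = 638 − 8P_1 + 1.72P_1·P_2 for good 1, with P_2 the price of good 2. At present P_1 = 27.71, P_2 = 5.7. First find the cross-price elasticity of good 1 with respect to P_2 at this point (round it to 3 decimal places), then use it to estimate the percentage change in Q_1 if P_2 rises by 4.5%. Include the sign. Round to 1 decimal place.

1.8%

At P_1 = 27.71, P_2 = 5.7: Q_1 = 687.989.
∂Q_1/∂P_2 = 1.72P_1 = 47.6612.
ε = (∂Q_1/∂P_2)(P_2/Q_1) = 47.6612 × 5.7/687.989 ≈ 0.395.
%ΔQ_1 ≈ ε × %ΔP_2 = 0.395 × (4.5%) = 1.8%.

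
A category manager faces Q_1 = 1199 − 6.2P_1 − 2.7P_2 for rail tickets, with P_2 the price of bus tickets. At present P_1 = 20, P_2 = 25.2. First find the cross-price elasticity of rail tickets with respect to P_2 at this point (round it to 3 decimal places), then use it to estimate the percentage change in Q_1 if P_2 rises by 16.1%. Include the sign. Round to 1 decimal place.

At P_1 = 20, P_2 = 25.2: Q_1 = 1006.96.
∂Q_1/∂P_2 = -2.7.
ε = (∂Q_1/∂P_2)(P_2/Q_1) = -2.7000 × 25.2/1006.96 ≈ -0.068.
%ΔQ_1 ≈ ε × %ΔP_2 = -0.068 × (16.1%) = -1.1%.

-1.1%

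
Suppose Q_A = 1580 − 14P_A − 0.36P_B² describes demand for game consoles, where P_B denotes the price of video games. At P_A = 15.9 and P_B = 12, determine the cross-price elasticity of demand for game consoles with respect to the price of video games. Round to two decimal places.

-0.08

At P_A = 15.9 and P_B = 12: Q_A = 1305.56.
∂Q_A/∂P_B = -0.72P_B = -0.72(12) = -8.6400.
ε = (∂Q_A/∂P_B)(P_B/Q_A) = -8.6400 × (12/1305.56) ≈ -0.08.
ε < 0: complements.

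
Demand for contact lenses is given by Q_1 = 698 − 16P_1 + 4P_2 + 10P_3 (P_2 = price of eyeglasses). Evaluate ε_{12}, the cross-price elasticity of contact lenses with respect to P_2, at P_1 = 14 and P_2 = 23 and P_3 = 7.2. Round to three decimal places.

At P_1 = 14 and P_2 = 23 and P_3 = 7.2: Q_1 = 638.
∂Q_1/∂P_2 = 4.
ε = (∂Q_1/∂P_2)(P_2/Q_1) = 4 × (23/638) ≈ 0.144.

0.144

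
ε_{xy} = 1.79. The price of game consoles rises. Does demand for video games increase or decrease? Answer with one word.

increase

ε > 0 and the price of game consoles rises, so the quantity of video games moves in the same direction: it increases.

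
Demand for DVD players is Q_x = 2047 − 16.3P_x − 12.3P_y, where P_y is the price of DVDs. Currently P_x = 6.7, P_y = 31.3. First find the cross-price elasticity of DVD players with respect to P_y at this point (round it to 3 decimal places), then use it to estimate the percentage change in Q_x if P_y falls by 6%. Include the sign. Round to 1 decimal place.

At P_x = 6.7, P_y = 31.3: Q_x = 1552.8.
∂Q_x/∂P_y = -12.3.
ε = (∂Q_x/∂P_y)(P_y/Q_x) = -12.3000 × 31.3/1552.8 ≈ -0.248.
%ΔQ_x ≈ ε × %ΔP_y = -0.248 × (-6%) = 1.5%.

1.5%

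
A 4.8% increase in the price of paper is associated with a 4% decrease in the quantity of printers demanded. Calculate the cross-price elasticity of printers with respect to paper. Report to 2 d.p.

ε = (%ΔQ of printers) / (%ΔP of paper) = (-4%) / (4.8%) ≈ -0.83.

-0.83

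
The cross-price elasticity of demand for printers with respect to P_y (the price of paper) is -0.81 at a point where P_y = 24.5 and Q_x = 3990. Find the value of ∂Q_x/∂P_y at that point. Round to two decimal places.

-131.91

ε = (∂Q_x/∂P_y)·(P_y/Q_x) ⇒ ∂Q_x/∂P_y = ε·Q_x/P_y = -0.81 × 3990/24.5 ≈ -131.91.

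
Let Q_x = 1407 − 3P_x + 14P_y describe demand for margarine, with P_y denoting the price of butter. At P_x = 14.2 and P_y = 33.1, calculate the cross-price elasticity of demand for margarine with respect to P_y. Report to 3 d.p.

At P_x = 14.2 and P_y = 33.1: Q_x = 1827.8.
∂Q_x/∂P_y = 14.
ε = (∂Q_x/∂P_y)(P_y/Q_x) = 14 × (33.1/1827.8) ≈ 0.254.

0.254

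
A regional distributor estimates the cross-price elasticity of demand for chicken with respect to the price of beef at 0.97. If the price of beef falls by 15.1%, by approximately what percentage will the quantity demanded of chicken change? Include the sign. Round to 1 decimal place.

-14.6%

%ΔQ ≈ ε × %ΔP of beef = 0.97 × (-15.1%) = -14.6%.
Demand for chicken falls by about 14.6%.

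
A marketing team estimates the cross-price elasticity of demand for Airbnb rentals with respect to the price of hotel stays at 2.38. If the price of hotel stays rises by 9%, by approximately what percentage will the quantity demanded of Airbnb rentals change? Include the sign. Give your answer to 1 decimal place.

%ΔQ ≈ ε × %ΔP of hotel stays = 2.38 × (9%) = 21.4%.

21.4%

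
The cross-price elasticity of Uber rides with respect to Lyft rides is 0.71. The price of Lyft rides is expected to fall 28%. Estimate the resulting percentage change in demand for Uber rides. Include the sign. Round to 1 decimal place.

-19.9%

%ΔQ ≈ ε × %ΔP of Lyft rides = 0.71 × (-28%) = -19.9%.
Demand for Uber rides falls by about 19.9%.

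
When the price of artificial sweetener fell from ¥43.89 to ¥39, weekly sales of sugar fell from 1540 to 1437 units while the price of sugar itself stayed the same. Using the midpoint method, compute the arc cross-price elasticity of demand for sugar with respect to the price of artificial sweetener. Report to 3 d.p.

ΔQ_A = 1437 − 1540 = -103; ΔP_B = 39 − 43.89 = -4.89.
Midpoints: Q̄_A = 1488.5, P̄_B = 41.45.
ε = (ΔQ_A/Q̄_A)/(ΔP_B/P̄_B) = (-103/1488.5)/(-4.89/41.45) ≈ 0.586.
ε > 0: sugar and artificial sweetener are substitutes.

0.586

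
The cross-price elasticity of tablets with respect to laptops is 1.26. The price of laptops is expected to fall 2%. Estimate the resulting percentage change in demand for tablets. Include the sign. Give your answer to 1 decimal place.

-2.5%

%ΔQ ≈ ε × %ΔP of laptops = 1.26 × (-2%) = -2.5%.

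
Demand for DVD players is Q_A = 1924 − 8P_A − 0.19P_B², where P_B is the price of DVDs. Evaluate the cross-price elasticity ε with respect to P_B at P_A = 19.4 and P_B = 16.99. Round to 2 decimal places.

-0.06

At P_A = 19.4 and P_B = 16.99: Q_A = 1713.955.
∂Q_A/∂P_B = -0.38P_B = -0.38(16.99) = -6.4562.
ε = (∂Q_A/∂P_B)(P_B/Q_A) = -6.4562 × (16.99/1713.955) ≈ -0.06.
ε < 0: complements.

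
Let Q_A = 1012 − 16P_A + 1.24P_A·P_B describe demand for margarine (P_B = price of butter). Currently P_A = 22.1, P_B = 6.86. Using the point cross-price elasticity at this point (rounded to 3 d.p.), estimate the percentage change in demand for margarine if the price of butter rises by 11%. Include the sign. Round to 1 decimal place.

2.4%

At P_A = 22.1, P_B = 6.86: Q_A = 846.391.
∂Q_A/∂P_B = 1.24P_A = 27.4040.
ε = (∂Q_A/∂P_B)(P_B/Q_A) = 27.4040 × 6.86/846.391 ≈ 0.222.
%ΔQ_A ≈ ε × %ΔP_B = 0.222 × (11%) = 2.4%.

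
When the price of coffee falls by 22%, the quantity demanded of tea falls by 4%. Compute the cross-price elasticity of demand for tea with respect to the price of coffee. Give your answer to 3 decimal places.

ε = (%ΔQ of tea) / (%ΔP of coffee) = (-4%) / (-22%) ≈ 0.182.
Positive cross-price elasticity: substitutes.

0.182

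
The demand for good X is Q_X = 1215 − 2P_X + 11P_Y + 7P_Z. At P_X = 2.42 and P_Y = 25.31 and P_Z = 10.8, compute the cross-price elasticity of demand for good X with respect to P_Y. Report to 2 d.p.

0.18

At P_X = 2.42 and P_Y = 25.31 and P_Z = 10.8: Q_X = 1564.17.
∂Q_X/∂P_Y = 11.
ε = (∂Q_X/∂P_Y)(P_Y/Q_X) = 11 × (25.31/1564.17) ≈ 0.18.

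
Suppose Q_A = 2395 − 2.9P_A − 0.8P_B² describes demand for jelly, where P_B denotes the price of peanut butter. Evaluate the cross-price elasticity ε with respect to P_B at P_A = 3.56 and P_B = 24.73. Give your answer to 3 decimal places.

At P_A = 3.56 and P_B = 24.73: Q_A = 1895.418.
∂Q_A/∂P_B = -1.6P_B = -1.6(24.73) = -39.5680.
ε = (∂Q_A/∂P_B)(P_B/Q_A) = -39.5680 × (24.73/1895.418) ≈ -0.516.

-0.516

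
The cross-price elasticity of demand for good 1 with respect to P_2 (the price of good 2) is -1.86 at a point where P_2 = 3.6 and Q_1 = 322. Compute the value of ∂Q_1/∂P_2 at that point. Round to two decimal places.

ε = (∂Q_1/∂P_2)·(P_2/Q_1) ⇒ ∂Q_1/∂P_2 = ε·Q_1/P_2 = -1.86 × 322/3.6 ≈ -166.37.

-166.37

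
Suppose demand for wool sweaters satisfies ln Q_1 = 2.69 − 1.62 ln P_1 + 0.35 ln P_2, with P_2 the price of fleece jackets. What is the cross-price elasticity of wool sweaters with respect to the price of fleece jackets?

0.35

In a log-linear (constant-elasticity) demand function, the coefficient on ln P_2 is the cross-price elasticity.
ε = 0.35. Positive, so wool sweaters and fleece jackets are substitutes.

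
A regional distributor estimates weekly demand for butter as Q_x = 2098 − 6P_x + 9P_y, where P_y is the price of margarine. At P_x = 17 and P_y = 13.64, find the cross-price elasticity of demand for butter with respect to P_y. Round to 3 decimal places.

At P_x = 17 and P_y = 13.64: Q_x = 2118.76.
∂Q_x/∂P_y = 9.
ε = (∂Q_x/∂P_y)(P_y/Q_x) = 9 × (13.64/2118.76) ≈ 0.058.
Since ε > 0, butter and margarine are substitutes.

0.058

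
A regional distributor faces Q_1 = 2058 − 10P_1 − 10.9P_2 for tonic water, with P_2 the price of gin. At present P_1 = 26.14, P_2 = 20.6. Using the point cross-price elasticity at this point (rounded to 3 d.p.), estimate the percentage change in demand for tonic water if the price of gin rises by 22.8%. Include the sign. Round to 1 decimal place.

-3.3%

At P_1 = 26.14, P_2 = 20.6: Q_1 = 1572.06.
∂Q_1/∂P_2 = -10.9.
ε = (∂Q_1/∂P_2)(P_2/Q_1) = -10.9000 × 20.6/1572.06 ≈ -0.143.
%ΔQ_1 ≈ ε × %ΔP_2 = -0.143 × (22.8%) = -3.3%.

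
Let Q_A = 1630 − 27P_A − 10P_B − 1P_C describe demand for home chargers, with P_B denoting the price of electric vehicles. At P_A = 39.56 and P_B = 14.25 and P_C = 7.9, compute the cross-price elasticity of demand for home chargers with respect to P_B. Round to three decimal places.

-0.346

At P_A = 39.56 and P_B = 14.25 and P_C = 7.9: Q_A = 411.48.
∂Q_A/∂P_B = -10.
ε = (∂Q_A/∂P_B)(P_B/Q_A) = -10 × (14.25/411.48) ≈ -0.346.
Since ε < 0, home chargers and electric vehicles are complements.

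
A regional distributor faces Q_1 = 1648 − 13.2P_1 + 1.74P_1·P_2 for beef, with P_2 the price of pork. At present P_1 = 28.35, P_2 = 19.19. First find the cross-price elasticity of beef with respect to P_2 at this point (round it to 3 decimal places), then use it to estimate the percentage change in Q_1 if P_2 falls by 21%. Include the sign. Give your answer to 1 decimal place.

At P_1 = 28.35, P_2 = 19.19: Q_1 = 2220.404.
∂Q_1/∂P_2 = 1.74P_1 = 49.3290.
ε = (∂Q_1/∂P_2)(P_2/Q_1) = 49.3290 × 19.19/2220.404 ≈ 0.426.
%ΔQ_1 ≈ ε × %ΔP_2 = 0.426 × (-21%) = -8.9%.

-8.9%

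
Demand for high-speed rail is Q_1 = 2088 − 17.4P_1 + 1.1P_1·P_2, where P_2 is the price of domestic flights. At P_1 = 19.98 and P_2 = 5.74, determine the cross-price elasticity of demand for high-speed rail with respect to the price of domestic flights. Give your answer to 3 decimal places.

At P_1 = 19.98 and P_2 = 5.74: Q_1 = 1866.502.
∂Q_1/∂P_2 = 1.1P_1 = 1.1(19.98) = 21.9780.
ε = (∂Q_1/∂P_2)(P_2/Q_1) = 21.9780 × (5.74/1866.502) ≈ 0.068.

0.068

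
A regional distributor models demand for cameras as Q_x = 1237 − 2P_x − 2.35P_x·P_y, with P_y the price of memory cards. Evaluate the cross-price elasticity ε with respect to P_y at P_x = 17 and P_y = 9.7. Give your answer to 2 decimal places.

At P_x = 17 and P_y = 9.7: Q_x = 815.485.
∂Q_x/∂P_y = -2.35P_x = -2.35(17) = -39.9500.
ε = (∂Q_x/∂P_y)(P_y/Q_x) = -39.9500 × (9.7/815.485) ≈ -0.48.
ε < 0: complements.

-0.48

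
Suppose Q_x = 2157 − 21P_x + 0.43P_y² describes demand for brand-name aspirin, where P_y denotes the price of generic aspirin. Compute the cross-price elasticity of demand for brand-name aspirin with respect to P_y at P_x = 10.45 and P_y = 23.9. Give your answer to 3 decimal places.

At P_x = 10.45 and P_y = 23.9: Q_x = 2183.170.
∂Q_x/∂P_y = 0.86P_y = 0.86(23.9) = 20.5540.
ε = (∂Q_x/∂P_y)(P_y/Q_x) = 20.5540 × (23.9/2183.170) ≈ 0.225.

0.225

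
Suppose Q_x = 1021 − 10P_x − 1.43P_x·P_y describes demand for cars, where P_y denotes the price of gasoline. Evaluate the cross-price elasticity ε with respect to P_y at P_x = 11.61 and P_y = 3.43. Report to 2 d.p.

-0.07

At P_x = 11.61 and P_y = 3.43: Q_x = 847.954.
∂Q_x/∂P_y = -1.43P_x = -1.43(11.61) = -16.6023.
ε = (∂Q_x/∂P_y)(P_y/Q_x) = -16.6023 × (3.43/847.954) ≈ -0.07.
ε < 0: complements.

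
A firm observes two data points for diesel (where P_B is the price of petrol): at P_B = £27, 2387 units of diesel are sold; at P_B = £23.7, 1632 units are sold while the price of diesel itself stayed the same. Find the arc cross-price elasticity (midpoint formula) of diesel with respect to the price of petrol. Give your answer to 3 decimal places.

2.886

ΔQ_A = 1632 − 2387 = -755; ΔP_B = 23.7 − 27 = -3.3.
Midpoints: Q̄_A = 2009.5, P̄_B = 25.35.
ε = (ΔQ_A/Q̄_A)/(ΔP_B/P̄_B) = (-755/2009.5)/(-3.3/25.35) ≈ 2.886.
ε > 0: diesel and petrol are substitutes.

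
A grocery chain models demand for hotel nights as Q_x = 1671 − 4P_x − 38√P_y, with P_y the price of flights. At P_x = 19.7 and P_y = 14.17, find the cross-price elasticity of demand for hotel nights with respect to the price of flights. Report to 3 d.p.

At P_x = 19.7 and P_y = 14.17: Q_x = 1449.156.
∂Q_x/∂P_y = -38/(2√P_y) = -38/(2√14.17) = -5.0474.
ε = (∂Q_x/∂P_y)(P_y/Q_x) = -5.0474 × (14.17/1449.156) ≈ -0.049.

-0.049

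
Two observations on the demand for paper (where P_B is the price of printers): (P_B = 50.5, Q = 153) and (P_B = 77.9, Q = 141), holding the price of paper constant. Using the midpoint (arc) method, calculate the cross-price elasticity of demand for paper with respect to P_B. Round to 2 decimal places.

ΔQ_A = 141 − 153 = -12; ΔP_B = 77.9 − 50.5 = 27.4.
Midpoints: Q̄_A = 147.0, P̄_B = 64.20.
ε = (ΔQ_A/Q̄_A)/(ΔP_B/P̄_B) = (-12/147.0)/(27.4/64.20) ≈ -0.19.
ε < 0: paper and printers are complements.

-0.19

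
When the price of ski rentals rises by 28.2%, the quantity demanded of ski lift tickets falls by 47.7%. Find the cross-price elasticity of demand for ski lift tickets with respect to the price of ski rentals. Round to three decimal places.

ε = (%ΔQ of ski lift tickets) / (%ΔP of ski rentals) = (-47.7%) / (28.2%) ≈ -1.691.
Negative cross-price elasticity: complements.

-1.691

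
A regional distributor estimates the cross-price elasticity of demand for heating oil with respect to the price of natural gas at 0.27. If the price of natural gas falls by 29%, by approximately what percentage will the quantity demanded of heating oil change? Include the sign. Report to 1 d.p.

-7.8%

%ΔQ ≈ ε × %ΔP of natural gas = 0.27 × (-29%) = -7.8%.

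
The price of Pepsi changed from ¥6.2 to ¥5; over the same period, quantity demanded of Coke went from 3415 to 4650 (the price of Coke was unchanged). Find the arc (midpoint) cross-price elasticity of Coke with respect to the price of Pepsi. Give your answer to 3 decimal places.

-1.429

ΔQ_A = 4650 − 3415 = 1235; ΔP_B = 5 − 6.2 = -1.2.
Midpoints: Q̄_A = 4032.5, P̄_B = 5.60.
ε = (ΔQ_A/Q̄_A)/(ΔP_B/P̄_B) = (1235/4032.5)/(-1.2/5.60) ≈ -1.429.
ε < 0: Coke and Pepsi are complements.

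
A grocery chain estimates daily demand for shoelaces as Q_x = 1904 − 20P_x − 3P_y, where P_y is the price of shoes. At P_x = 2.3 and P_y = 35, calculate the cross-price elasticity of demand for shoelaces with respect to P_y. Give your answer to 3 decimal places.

At P_x = 2.3 and P_y = 35: Q_x = 1753.
∂Q_x/∂P_y = -3.
ε = (∂Q_x/∂P_y)(P_y/Q_x) = -3 × (35/1753) ≈ -0.060.

-0.060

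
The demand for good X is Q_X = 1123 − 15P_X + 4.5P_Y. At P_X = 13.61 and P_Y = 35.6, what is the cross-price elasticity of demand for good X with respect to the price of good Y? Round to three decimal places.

0.148

At P_X = 13.61 and P_Y = 35.6: Q_X = 1079.05.
∂Q_X/∂P_Y = 4.5.
ε = (∂Q_X/∂P_Y)(P_Y/Q_X) = 4.5 × (35.6/1079.05) ≈ 0.148.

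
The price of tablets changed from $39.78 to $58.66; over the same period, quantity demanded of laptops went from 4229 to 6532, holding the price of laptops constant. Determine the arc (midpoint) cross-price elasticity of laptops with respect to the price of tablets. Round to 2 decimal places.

ΔQ_A = 6532 − 4229 = 2303; ΔP_B = 58.66 − 39.78 = 18.88.
Midpoints: Q̄_A = 5380.5, P̄_B = 49.22.
ε = (ΔQ_A/Q̄_A)/(ΔP_B/P̄_B) = (2303/5380.5)/(18.88/49.22) ≈ 1.12.

1.12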